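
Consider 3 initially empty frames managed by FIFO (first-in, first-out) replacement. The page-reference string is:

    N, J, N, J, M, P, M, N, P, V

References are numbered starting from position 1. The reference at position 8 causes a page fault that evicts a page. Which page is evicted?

J

pos 1: N → miss, frames (N)
pos 2: J → miss, frames (N J)
pos 3: N → hit
pos 4: J → hit
pos 5: M → miss, frames (N J M)
pos 6: P → miss, evict N, frames (J M P)
pos 7: M → hit
pos 8: N → miss, evict J, frames (M P N)
At position 8, page J is evicted.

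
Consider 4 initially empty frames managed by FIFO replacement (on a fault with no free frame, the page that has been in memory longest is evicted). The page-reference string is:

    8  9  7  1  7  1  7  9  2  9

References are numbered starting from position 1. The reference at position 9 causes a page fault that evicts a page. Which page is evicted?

8

pos 1: 8 -> miss, frames (8)
pos 2: 9 -> miss, frames (8 9)
pos 3: 7 -> miss, frames (8 9 7)
pos 4: 1 -> miss, frames (8 9 7 1)
pos 5: 7 -> hit
pos 6: 1 -> hit
pos 7: 7 -> hit
pos 8: 9 -> hit
pos 9: 2 -> miss, evict 8, frames (9 7 1 2)
At position 9, page 8 is evicted.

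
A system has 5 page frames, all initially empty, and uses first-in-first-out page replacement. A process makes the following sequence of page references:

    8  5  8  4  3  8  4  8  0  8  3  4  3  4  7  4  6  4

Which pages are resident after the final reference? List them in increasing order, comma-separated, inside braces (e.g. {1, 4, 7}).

{0, 3, 4, 6, 7}

8: fault, frames [8]
5: fault, frames [8, 5]
8: hit
4: fault, frames [8, 5, 4]
3: fault, frames [8, 5, 4, 3]
8: hit
4: hit
8: hit
0: fault, frames [8, 5, 4, 3, 0]
8: hit
3: hit
4: hit
3: hit
4: hit
7: fault, evict 8, frames [5, 4, 3, 0, 7]
4: hit
6: fault, evict 5, frames [4, 3, 0, 7, 6]
4: hit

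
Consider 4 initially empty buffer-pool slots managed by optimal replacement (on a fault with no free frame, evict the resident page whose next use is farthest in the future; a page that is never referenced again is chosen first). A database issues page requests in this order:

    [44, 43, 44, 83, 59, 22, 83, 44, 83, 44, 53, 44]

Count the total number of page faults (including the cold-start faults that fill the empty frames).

6

44 -> miss, frames {44}
43 -> miss, frames {44,43}
44 -> hit
83 -> miss, frames {44,43,83}
59 -> miss, frames {44,43,83,59}
22 -> miss, evict 59, frames {44,43,83,22}
83 -> hit
44 -> hit
83 -> hit
44 -> hit
53 -> miss, evict 22, frames {44,43,83,53}
44 -> hit
Page faults: 6.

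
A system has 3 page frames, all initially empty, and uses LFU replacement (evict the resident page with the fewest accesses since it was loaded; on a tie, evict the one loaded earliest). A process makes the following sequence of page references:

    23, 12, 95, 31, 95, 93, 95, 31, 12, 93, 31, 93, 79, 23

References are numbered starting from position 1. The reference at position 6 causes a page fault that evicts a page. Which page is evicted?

pos 1: 23 → fault, frames [23]
pos 2: 12 → fault, frames [23, 12]
pos 3: 95 → fault, frames [23, 12, 95]
pos 4: 31 → fault, evict 23, frames [12, 95, 31]
pos 5: 95 → hit
pos 6: 93 → fault, evict 12, frames [95, 31, 93]
At position 6, page 12 is evicted.

12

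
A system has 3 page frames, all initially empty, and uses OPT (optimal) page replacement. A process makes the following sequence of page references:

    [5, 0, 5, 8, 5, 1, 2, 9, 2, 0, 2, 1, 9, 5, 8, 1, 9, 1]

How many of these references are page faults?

5: fault, frames (5)
0: fault, frames (5 0)
5: hit
8: fault, frames (5 0 8)
5: hit
1: fault, evict 8, frames (5 0 1)
2: fault, evict 5, frames (0 1 2)
9: fault, evict 1, frames (0 2 9)
2: hit
0: hit
2: hit
1: fault, evict 2, frames (0 9 1)
9: hit
5: fault, evict 0, frames (9 1 5)
8: fault, evict 5, frames (9 1 8)
1: hit
9: hit
1: hit
Page faults: 9.

9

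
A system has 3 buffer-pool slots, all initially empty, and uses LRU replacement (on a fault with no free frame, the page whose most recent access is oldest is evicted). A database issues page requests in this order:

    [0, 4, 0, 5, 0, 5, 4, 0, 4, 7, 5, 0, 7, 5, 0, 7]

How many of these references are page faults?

6

0 -> fault, frames (0)
4 -> fault, frames (0 4)
0 -> hit
5 -> fault, frames (4 0 5)
0 -> hit
5 -> hit
4 -> hit
0 -> hit
4 -> hit
7 -> fault, evict 5, frames (0 4 7)
5 -> fault, evict 0, frames (4 7 5)
0 -> fault, evict 4, frames (7 5 0)
7 -> hit
5 -> hit
0 -> hit
7 -> hit
Page faults: 6.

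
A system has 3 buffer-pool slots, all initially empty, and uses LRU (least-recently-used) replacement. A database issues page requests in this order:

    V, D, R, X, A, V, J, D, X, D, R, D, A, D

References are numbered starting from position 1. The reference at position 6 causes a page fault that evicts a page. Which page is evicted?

R

pos 1: V -> miss, frames {V}
pos 2: D -> miss, frames {V,D}
pos 3: R -> miss, frames {V,D,R}
pos 4: X -> miss, evict V, frames {D,R,X}
pos 5: A -> miss, evict D, frames {R,X,A}
pos 6: V -> miss, evict R, frames {X,A,V}
At position 6, page R is evicted.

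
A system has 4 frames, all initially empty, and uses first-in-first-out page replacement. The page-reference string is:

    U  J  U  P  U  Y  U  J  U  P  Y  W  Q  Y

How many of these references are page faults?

U: fault, frames [U]
J: fault, frames [U, J]
U: hit
P: fault, frames [U, J, P]
U: hit
Y: fault, frames [U, J, P, Y]
U: hit
J: hit
U: hit
P: hit
Y: hit
W: fault, evict U, frames [J, P, Y, W]
Q: fault, evict J, frames [P, Y, W, Q]
Y: hit
Page faults: 6.

6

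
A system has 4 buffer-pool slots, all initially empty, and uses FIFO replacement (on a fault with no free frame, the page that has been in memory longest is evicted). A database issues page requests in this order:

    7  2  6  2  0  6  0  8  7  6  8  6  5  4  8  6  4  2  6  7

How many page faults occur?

11

7: miss, frames [7]
2: miss, frames [7, 2]
6: miss, frames [7, 2, 6]
2: hit
0: miss, frames [7, 2, 6, 0]
6: hit
0: hit
8: miss, evict 7, frames [2, 6, 0, 8]
7: miss, evict 2, frames [6, 0, 8, 7]
6: hit
8: hit
6: hit
5: miss, evict 6, frames [0, 8, 7, 5]
4: miss, evict 0, frames [8, 7, 5, 4]
8: hit
6: miss, evict 8, frames [7, 5, 4, 6]
4: hit
2: miss, evict 7, frames [5, 4, 6, 2]
6: hit
7: miss, evict 5, frames [4, 6, 2, 7]
Page faults: 11.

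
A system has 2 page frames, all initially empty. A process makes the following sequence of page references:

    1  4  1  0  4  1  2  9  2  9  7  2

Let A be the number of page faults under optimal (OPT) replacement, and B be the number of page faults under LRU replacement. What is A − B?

-2

Under OPT: F F . F . F F F . . F . → 7 faults.
Under LRU: F F . F F F F F . . F F → 9 faults.
A − B = 7 − 9 = -2.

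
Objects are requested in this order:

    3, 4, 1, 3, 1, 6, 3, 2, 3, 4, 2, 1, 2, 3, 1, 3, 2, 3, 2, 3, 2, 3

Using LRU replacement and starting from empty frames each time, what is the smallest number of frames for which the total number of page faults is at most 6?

f=1: 22 faults
f=2: 13 faults
f=3: 8 faults
f=4: 7 faults
f=5: 5 faults
Smallest f with faults ≤ 6 is 5.

5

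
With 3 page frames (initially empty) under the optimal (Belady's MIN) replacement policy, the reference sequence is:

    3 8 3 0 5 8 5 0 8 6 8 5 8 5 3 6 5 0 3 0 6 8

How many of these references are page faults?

8

3 → fault, frames {3}
8 → fault, frames {3,8}
3 → hit
0 → fault, frames {3,8,0}
5 → fault, evict 3, frames {8,0,5}
8 → hit
5 → hit
0 → hit
8 → hit
6 → fault, evict 0, frames {8,5,6}
8 → hit
5 → hit
8 → hit
5 → hit
3 → fault, evict 8, frames {5,6,3}
6 → hit
5 → hit
0 → fault, evict 5, frames {6,3,0}
3 → hit
0 → hit
6 → hit
8 → fault, evict 0, frames {6,3,8}
Page faults: 8.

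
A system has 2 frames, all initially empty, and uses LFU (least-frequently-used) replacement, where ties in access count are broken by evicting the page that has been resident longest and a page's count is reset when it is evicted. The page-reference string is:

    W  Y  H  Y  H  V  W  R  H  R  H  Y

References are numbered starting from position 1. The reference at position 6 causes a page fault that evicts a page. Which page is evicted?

Y

pos 1: W → fault, frames (W)
pos 2: Y → fault, frames (W Y)
pos 3: H → fault, evict W, frames (Y H)
pos 4: Y → hit
pos 5: H → hit
pos 6: V → fault, evict Y, frames (H V)
At position 6, page Y is evicted.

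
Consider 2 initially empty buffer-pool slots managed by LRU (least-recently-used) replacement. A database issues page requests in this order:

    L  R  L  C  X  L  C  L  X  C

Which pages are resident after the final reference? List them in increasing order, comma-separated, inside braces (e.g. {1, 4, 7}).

{C, X}

L → fault, frames (L)
R → fault, frames (L R)
L → hit
C → fault, evict R, frames (L C)
X → fault, evict L, frames (C X)
L → fault, evict C, frames (X L)
C → fault, evict X, frames (L C)
L → hit
X → fault, evict C, frames (L X)
C → fault, evict L, frames (X C)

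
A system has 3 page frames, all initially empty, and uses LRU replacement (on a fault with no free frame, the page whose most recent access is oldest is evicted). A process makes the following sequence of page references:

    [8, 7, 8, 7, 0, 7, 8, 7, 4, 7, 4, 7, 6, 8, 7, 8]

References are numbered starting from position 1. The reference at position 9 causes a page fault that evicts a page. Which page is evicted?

pos 1: 8 → fault, frames {8}
pos 2: 7 → fault, frames {8,7}
pos 3: 8 → hit
pos 4: 7 → hit
pos 5: 0 → fault, frames {8,7,0}
pos 6: 7 → hit
pos 7: 8 → hit
pos 8: 7 → hit
pos 9: 4 → fault, evict 0, frames {8,7,4}
At position 9, page 0 is evicted.

0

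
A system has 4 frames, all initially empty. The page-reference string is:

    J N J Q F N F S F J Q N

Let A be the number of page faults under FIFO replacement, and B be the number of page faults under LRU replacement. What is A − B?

-1

Under FIFO: F F . F F . . F . F . F → 7 faults.
Under LRU: F F . F F . . F . F F F → 8 faults.
A − B = 7 − 8 = -1.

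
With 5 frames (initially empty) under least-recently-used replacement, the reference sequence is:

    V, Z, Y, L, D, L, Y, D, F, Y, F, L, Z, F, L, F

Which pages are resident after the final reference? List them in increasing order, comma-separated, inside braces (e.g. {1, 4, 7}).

V: fault, frames [V]
Z: fault, frames [V, Z]
Y: fault, frames [V, Z, Y]
L: fault, frames [V, Z, Y, L]
D: fault, frames [V, Z, Y, L, D]
L: hit
Y: hit
D: hit
F: fault, evict V, frames [Z, L, Y, D, F]
Y: hit
F: hit
L: hit
Z: hit
F: hit
L: hit
F: hit

{D, F, L, Y, Z}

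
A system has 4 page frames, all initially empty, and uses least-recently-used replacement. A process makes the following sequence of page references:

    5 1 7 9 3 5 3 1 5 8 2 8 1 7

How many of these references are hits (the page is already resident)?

4

5 -> fault, frames {5}
1 -> fault, frames {5,1}
7 -> fault, frames {5,1,7}
9 -> fault, frames {5,1,7,9}
3 -> fault, evict 5, frames {1,7,9,3}
5 -> fault, evict 1, frames {7,9,3,5}
3 -> hit
1 -> fault, evict 7, frames {9,5,3,1}
5 -> hit
8 -> fault, evict 9, frames {3,1,5,8}
2 -> fault, evict 3, frames {1,5,8,2}
8 -> hit
1 -> hit
7 -> fault, evict 5, frames {2,8,1,7}
Hits: 4.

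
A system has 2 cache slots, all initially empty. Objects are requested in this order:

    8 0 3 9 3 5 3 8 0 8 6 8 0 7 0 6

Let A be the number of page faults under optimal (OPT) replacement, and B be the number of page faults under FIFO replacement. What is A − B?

Under OPT: F F F F . F . F F . F . F F . F → 11 faults.
Under FIFO: F F F F . F F F F . F F F F . F → 13 faults.
A − B = 11 − 13 = -2.

-2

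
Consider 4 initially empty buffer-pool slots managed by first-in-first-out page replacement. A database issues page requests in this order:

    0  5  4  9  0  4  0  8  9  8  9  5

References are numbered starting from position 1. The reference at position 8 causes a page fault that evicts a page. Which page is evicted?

pos 1: 0 -> fault, frames {0}
pos 2: 5 -> fault, frames {0,5}
pos 3: 4 -> fault, frames {0,5,4}
pos 4: 9 -> fault, frames {0,5,4,9}
pos 5: 0 -> hit
pos 6: 4 -> hit
pos 7: 0 -> hit
pos 8: 8 -> fault, evict 0, frames {5,4,9,8}
At position 8, page 0 is evicted.

0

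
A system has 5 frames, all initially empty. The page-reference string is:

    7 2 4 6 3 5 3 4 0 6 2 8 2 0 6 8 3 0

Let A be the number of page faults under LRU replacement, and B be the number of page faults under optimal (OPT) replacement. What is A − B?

2

Under LRU: F F F F F F . . F . F F . . . . F . → 10 faults.
Under OPT: F F F F F F . . F . . F . . . . . . → 8 faults.
A − B = 10 − 8 = 2.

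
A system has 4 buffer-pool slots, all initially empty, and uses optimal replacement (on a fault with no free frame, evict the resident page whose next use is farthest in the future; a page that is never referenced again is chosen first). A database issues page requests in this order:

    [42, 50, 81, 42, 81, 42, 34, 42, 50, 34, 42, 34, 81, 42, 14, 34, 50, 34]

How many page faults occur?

42: fault, frames (42)
50: fault, frames (42 50)
81: fault, frames (42 50 81)
42: hit
81: hit
42: hit
34: fault, frames (42 50 81 34)
42: hit
50: hit
34: hit
42: hit
34: hit
81: hit
42: hit
14: fault, evict 81, frames (42 50 34 14)
34: hit
50: hit
34: hit
Page faults: 5.

5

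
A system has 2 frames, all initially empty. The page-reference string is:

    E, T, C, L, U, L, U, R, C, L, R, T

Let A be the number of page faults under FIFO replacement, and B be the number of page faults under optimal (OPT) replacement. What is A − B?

Under FIFO: F F F F F . . F F F F F → 10 faults.
Under OPT: F F F F F . . F F . F F → 9 faults.
A − B = 10 − 9 = 1.

1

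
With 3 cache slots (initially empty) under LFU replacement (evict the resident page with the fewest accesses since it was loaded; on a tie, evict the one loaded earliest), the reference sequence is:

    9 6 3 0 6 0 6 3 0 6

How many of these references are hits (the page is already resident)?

6

9 → fault, frames (9)
6 → fault, frames (9 6)
3 → fault, frames (9 6 3)
0 → fault, evict 9, frames (6 3 0)
6 → hit
0 → hit
6 → hit
3 → hit
0 → hit
6 → hit
Hits: 6.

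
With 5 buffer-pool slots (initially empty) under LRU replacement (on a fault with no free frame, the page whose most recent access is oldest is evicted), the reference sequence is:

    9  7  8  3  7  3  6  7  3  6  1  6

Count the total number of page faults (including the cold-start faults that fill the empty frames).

9 -> miss, frames [9]
7 -> miss, frames [9, 7]
8 -> miss, frames [9, 7, 8]
3 -> miss, frames [9, 7, 8, 3]
7 -> hit
3 -> hit
6 -> miss, frames [9, 8, 7, 3, 6]
7 -> hit
3 -> hit
6 -> hit
1 -> miss, evict 9, frames [8, 7, 3, 6, 1]
6 -> hit
Page faults: 6.

6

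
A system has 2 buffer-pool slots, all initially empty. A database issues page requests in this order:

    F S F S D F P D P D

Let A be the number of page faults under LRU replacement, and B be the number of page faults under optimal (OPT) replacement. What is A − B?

Under LRU: F F . . F F F F . . → 6 faults.
Under OPT: F F . . F . F . . . → 4 faults.
A − B = 6 − 4 = 2.

2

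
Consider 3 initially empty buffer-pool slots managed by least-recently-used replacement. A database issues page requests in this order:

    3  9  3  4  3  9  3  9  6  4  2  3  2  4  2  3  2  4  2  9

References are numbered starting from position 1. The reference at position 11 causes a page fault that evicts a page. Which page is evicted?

9

pos 1: 3 -> miss, frames [3]
pos 2: 9 -> miss, frames [3, 9]
pos 3: 3 -> hit
pos 4: 4 -> miss, frames [9, 3, 4]
pos 5: 3 -> hit
pos 6: 9 -> hit
pos 7: 3 -> hit
pos 8: 9 -> hit
pos 9: 6 -> miss, evict 4, frames [3, 9, 6]
pos 10: 4 -> miss, evict 3, frames [9, 6, 4]
pos 11: 2 -> miss, evict 9, frames [6, 4, 2]
At position 11, page 9 is evicted.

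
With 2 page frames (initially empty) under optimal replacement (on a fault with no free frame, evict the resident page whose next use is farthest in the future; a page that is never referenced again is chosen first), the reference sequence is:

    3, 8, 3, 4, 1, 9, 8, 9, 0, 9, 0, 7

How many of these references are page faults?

3: miss, frames {3}
8: miss, frames {3,8}
3: hit
4: miss, evict 3, frames {8,4}
1: miss, evict 4, frames {8,1}
9: miss, evict 1, frames {8,9}
8: hit
9: hit
0: miss, evict 8, frames {9,0}
9: hit
0: hit
7: miss, evict 0, frames {9,7}
Page faults: 7.

7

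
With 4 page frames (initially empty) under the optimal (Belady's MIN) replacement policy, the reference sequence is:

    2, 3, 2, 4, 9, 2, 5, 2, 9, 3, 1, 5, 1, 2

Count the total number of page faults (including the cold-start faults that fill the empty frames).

6

2 → miss, frames (2)
3 → miss, frames (2 3)
2 → hit
4 → miss, frames (2 3 4)
9 → miss, frames (2 3 4 9)
2 → hit
5 → miss, evict 4, frames (2 3 9 5)
2 → hit
9 → hit
3 → hit
1 → miss, evict 9, frames (2 3 5 1)
5 → hit
1 → hit
2 → hit
Page faults: 6.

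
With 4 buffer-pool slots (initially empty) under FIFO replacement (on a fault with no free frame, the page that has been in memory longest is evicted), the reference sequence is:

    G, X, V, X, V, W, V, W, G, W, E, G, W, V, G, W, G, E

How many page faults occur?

6

G -> miss, frames {G}
X -> miss, frames {G,X}
V -> miss, frames {G,X,V}
X -> hit
V -> hit
W -> miss, frames {G,X,V,W}
V -> hit
W -> hit
G -> hit
W -> hit
E -> miss, evict G, frames {X,V,W,E}
G -> miss, evict X, frames {V,W,E,G}
W -> hit
V -> hit
G -> hit
W -> hit
G -> hit
E -> hit
Page faults: 6.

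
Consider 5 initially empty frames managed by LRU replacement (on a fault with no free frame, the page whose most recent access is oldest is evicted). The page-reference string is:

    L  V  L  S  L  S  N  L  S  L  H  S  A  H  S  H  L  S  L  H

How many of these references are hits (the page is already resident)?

L: miss, frames [L]
V: miss, frames [L, V]
L: hit
S: miss, frames [V, L, S]
L: hit
S: hit
N: miss, frames [V, L, S, N]
L: hit
S: hit
L: hit
H: miss, frames [V, N, S, L, H]
S: hit
A: miss, evict V, frames [N, L, H, S, A]
H: hit
S: hit
H: hit
L: hit
S: hit
L: hit
H: hit
Hits: 14.

14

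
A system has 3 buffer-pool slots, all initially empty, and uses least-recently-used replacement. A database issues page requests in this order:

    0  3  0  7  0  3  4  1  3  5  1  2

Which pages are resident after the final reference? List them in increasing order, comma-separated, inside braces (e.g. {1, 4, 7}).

0: fault, frames (0)
3: fault, frames (0 3)
0: hit
7: fault, frames (3 0 7)
0: hit
3: hit
4: fault, evict 7, frames (0 3 4)
1: fault, evict 0, frames (3 4 1)
3: hit
5: fault, evict 4, frames (1 3 5)
1: hit
2: fault, evict 3, frames (5 1 2)

{1, 2, 5}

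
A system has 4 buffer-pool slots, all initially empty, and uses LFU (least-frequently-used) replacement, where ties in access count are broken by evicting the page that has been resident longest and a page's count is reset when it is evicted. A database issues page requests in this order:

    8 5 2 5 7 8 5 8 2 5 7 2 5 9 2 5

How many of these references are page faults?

5

8 → miss, frames {8}
5 → miss, frames {8,5}
2 → miss, frames {8,5,2}
5 → hit
7 → miss, frames {8,5,2,7}
8 → hit
5 → hit
8 → hit
2 → hit
5 → hit
7 → hit
2 → hit
5 → hit
9 → miss, evict 7, frames {8,5,2,9}
2 → hit
5 → hit
Page faults: 5.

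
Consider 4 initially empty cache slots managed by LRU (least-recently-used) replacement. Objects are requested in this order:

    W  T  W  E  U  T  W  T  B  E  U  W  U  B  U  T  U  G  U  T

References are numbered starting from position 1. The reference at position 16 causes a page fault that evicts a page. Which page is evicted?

pos 1: W: miss, frames (W)
pos 2: T: miss, frames (W T)
pos 3: W: hit
pos 4: E: miss, frames (T W E)
pos 5: U: miss, frames (T W E U)
pos 6: T: hit
pos 7: W: hit
pos 8: T: hit
pos 9: B: miss, evict E, frames (U W T B)
pos 10: E: miss, evict U, frames (W T B E)
pos 11: U: miss, evict W, frames (T B E U)
pos 12: W: miss, evict T, frames (B E U W)
pos 13: U: hit
pos 14: B: hit
pos 15: U: hit
pos 16: T: miss, evict E, frames (W B U T)
At position 16, page E is evicted.

E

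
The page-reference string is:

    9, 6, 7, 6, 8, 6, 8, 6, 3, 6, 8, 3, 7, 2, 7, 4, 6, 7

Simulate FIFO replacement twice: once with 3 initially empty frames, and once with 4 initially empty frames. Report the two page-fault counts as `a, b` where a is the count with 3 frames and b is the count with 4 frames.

11, 9

3 frames: F F F . F . . . F F . . F F . F F F → 11 faults.
4 frames: F F F . F . . . F . . . . F . F F F → 9 faults.
9 < 11: adding a frame reduced faults, as is typical.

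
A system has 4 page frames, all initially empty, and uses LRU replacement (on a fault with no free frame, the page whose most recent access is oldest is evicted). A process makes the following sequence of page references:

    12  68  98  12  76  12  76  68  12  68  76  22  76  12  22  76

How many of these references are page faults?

12: fault, frames (12)
68: fault, frames (12 68)
98: fault, frames (12 68 98)
12: hit
76: fault, frames (68 98 12 76)
12: hit
76: hit
68: hit
12: hit
68: hit
76: hit
22: fault, evict 98, frames (12 68 76 22)
76: hit
12: hit
22: hit
76: hit
Page faults: 5.

5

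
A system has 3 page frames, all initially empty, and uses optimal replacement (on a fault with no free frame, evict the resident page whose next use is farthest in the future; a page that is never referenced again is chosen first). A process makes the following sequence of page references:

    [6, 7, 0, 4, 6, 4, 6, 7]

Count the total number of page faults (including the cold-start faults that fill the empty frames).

4

6: fault, frames [6]
7: fault, frames [6, 7]
0: fault, frames [6, 7, 0]
4: fault, evict 0, frames [6, 7, 4]
6: hit
4: hit
6: hit
7: hit
Page faults: 4.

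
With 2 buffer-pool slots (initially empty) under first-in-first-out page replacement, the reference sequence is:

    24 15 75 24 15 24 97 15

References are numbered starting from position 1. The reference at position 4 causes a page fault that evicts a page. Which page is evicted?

15

pos 1: 24 → fault, frames [24]
pos 2: 15 → fault, frames [24, 15]
pos 3: 75 → fault, evict 24, frames [15, 75]
pos 4: 24 → fault, evict 15, frames [75, 24]
At position 4, page 15 is evicted.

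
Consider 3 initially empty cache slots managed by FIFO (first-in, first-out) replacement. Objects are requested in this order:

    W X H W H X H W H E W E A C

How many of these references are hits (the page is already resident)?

W: miss, frames (W)
X: miss, frames (W X)
H: miss, frames (W X H)
W: hit
H: hit
X: hit
H: hit
W: hit
H: hit
E: miss, evict W, frames (X H E)
W: miss, evict X, frames (H E W)
E: hit
A: miss, evict H, frames (E W A)
C: miss, evict E, frames (W A C)
Hits: 7.

7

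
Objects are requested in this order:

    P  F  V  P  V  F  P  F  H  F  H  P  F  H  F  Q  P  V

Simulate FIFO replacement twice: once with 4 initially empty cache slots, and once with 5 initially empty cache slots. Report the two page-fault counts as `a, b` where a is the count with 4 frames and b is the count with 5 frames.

4 frames: F F F . . . . . F . . . . . . F F . → 6 faults.
5 frames: F F F . . . . . F . . . . . . F . . → 5 faults.
5 < 6: adding a frame reduced faults, as is typical.

6, 5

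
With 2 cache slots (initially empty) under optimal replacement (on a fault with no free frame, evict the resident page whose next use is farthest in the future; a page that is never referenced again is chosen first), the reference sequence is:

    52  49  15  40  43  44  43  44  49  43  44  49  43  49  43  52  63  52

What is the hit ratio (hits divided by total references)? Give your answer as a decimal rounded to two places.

0.39

52: miss, frames (52)
49: miss, frames (52 49)
15: miss, evict 52, frames (49 15)
40: miss, evict 15, frames (49 40)
43: miss, evict 40, frames (49 43)
44: miss, evict 49, frames (43 44)
43: hit
44: hit
49: miss, evict 44, frames (43 49)
43: hit
44: miss, evict 43, frames (49 44)
49: hit
43: miss, evict 44, frames (49 43)
49: hit
43: hit
52: miss, evict 43, frames (49 52)
63: miss, evict 49, frames (52 63)
52: hit
Hits: 7 of 18 references → 7/18 = 0.3889.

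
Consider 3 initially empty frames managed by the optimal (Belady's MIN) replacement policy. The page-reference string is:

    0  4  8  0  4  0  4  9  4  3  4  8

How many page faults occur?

0 → miss, frames {0}
4 → miss, frames {0,4}
8 → miss, frames {0,4,8}
0 → hit
4 → hit
0 → hit
4 → hit
9 → miss, evict 0, frames {4,8,9}
4 → hit
3 → miss, evict 9, frames {4,8,3}
4 → hit
8 → hit
Page faults: 5.

5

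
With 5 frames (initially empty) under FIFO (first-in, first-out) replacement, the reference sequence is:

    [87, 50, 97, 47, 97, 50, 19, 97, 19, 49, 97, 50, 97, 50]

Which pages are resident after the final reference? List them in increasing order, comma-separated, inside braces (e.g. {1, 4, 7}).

{19, 47, 49, 50, 97}

87 → fault, frames (87)
50 → fault, frames (87 50)
97 → fault, frames (87 50 97)
47 → fault, frames (87 50 97 47)
97 → hit
50 → hit
19 → fault, frames (87 50 97 47 19)
97 → hit
19 → hit
49 → fault, evict 87, frames (50 97 47 19 49)
97 → hit
50 → hit
97 → hit
50 → hit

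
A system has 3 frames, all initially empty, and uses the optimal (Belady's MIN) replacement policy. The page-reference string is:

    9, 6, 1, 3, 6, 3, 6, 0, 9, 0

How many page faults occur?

5

9: fault, frames (9)
6: fault, frames (9 6)
1: fault, frames (9 6 1)
3: fault, evict 1, frames (9 6 3)
6: hit
3: hit
6: hit
0: fault, evict 3, frames (9 6 0)
9: hit
0: hit
Page faults: 5.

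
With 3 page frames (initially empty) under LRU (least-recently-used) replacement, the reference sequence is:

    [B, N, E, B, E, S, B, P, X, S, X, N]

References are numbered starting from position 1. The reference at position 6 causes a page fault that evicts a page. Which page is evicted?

pos 1: B → fault, frames {B}
pos 2: N → fault, frames {B,N}
pos 3: E → fault, frames {B,N,E}
pos 4: B → hit
pos 5: E → hit
pos 6: S → fault, evict N, frames {B,E,S}
At position 6, page N is evicted.

N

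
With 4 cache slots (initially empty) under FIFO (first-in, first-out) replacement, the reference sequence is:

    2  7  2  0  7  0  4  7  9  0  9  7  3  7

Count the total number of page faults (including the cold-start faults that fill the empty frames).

2: miss, frames {2}
7: miss, frames {2,7}
2: hit
0: miss, frames {2,7,0}
7: hit
0: hit
4: miss, frames {2,7,0,4}
7: hit
9: miss, evict 2, frames {7,0,4,9}
0: hit
9: hit
7: hit
3: miss, evict 7, frames {0,4,9,3}
7: miss, evict 0, frames {4,9,3,7}
Page faults: 7.

7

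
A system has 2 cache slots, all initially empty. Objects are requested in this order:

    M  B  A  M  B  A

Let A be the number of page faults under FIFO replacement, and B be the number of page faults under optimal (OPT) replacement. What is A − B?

2

Under FIFO: F F F F F F → 6 faults.
Under OPT: F F F . F . → 4 faults.
A − B = 6 − 4 = 2.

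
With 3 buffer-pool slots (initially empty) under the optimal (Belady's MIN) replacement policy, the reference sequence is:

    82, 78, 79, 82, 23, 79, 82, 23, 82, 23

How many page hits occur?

82 -> fault, frames {82}
78 -> fault, frames {82,78}
79 -> fault, frames {82,78,79}
82 -> hit
23 -> fault, evict 78, frames {82,79,23}
79 -> hit
82 -> hit
23 -> hit
82 -> hit
23 -> hit
Hits: 6.

6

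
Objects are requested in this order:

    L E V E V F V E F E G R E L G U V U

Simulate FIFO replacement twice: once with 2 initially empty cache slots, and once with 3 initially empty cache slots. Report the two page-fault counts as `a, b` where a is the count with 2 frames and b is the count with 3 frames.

12, 11

2 frames: F F F . . F . F . . F F F F F F F . → 12 faults.
3 frames: F F F . . F . . . . F F F F F F F . → 11 faults.
11 < 12: adding a frame reduced faults, as is typical.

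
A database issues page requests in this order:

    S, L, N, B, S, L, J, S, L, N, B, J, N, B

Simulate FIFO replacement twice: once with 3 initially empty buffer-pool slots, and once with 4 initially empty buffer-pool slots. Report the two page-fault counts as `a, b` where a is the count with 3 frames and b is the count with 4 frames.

9, 10

3 frames: F F F F F F F . . F F . . . → 9 faults.
4 frames: F F F F . . F F F F F F . . → 10 faults.
10 > 9: adding a frame increased faults — Belady's anomaly.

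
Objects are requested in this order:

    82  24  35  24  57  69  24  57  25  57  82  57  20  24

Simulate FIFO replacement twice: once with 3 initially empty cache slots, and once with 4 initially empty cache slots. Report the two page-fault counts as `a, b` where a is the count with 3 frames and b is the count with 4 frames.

3 frames: F F F . F F F . F F F . F F → 11 faults.
4 frames: F F F . F F . . F . F . F F → 9 faults.
9 < 11: adding a frame reduced faults, as is typical.

11, 9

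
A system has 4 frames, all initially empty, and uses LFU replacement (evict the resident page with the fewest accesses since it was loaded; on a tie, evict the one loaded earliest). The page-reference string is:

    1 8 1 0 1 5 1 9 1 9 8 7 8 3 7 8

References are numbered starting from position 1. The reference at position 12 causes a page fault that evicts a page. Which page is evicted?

5

pos 1: 1 → miss, frames [1]
pos 2: 8 → miss, frames [1, 8]
pos 3: 1 → hit
pos 4: 0 → miss, frames [1, 8, 0]
pos 5: 1 → hit
pos 6: 5 → miss, frames [1, 8, 0, 5]
pos 7: 1 → hit
pos 8: 9 → miss, evict 8, frames [1, 0, 5, 9]
pos 9: 1 → hit
pos 10: 9 → hit
pos 11: 8 → miss, evict 0, frames [1, 5, 9, 8]
pos 12: 7 → miss, evict 5, frames [1, 9, 8, 7]
At position 12, page 5 is evicted.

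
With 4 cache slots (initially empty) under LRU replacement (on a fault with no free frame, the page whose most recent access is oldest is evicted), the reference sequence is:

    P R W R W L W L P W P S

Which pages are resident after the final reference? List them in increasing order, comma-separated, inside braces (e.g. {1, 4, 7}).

P: fault, frames (P)
R: fault, frames (P R)
W: fault, frames (P R W)
R: hit
W: hit
L: fault, frames (P R W L)
W: hit
L: hit
P: hit
W: hit
P: hit
S: fault, evict R, frames (L W P S)

{L, P, S, W}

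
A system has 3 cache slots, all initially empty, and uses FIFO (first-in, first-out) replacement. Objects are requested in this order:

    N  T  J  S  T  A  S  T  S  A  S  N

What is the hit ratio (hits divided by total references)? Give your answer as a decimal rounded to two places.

0.42

N: fault, frames [N]
T: fault, frames [N, T]
J: fault, frames [N, T, J]
S: fault, evict N, frames [T, J, S]
T: hit
A: fault, evict T, frames [J, S, A]
S: hit
T: fault, evict J, frames [S, A, T]
S: hit
A: hit
S: hit
N: fault, evict S, frames [A, T, N]
Hits: 5 of 12 references → 5/12 = 0.4167.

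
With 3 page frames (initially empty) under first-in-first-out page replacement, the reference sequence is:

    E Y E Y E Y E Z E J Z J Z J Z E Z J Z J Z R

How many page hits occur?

16

E -> miss, frames [E]
Y -> miss, frames [E, Y]
E -> hit
Y -> hit
E -> hit
Y -> hit
E -> hit
Z -> miss, frames [E, Y, Z]
E -> hit
J -> miss, evict E, frames [Y, Z, J]
Z -> hit
J -> hit
Z -> hit
J -> hit
Z -> hit
E -> miss, evict Y, frames [Z, J, E]
Z -> hit
J -> hit
Z -> hit
J -> hit
Z -> hit
R -> miss, evict Z, frames [J, E, R]
Hits: 16.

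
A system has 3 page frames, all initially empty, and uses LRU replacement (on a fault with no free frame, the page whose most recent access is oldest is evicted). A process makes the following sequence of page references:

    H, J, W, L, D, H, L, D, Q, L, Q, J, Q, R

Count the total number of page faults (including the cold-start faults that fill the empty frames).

9

H -> fault, frames {H}
J -> fault, frames {H,J}
W -> fault, frames {H,J,W}
L -> fault, evict H, frames {J,W,L}
D -> fault, evict J, frames {W,L,D}
H -> fault, evict W, frames {L,D,H}
L -> hit
D -> hit
Q -> fault, evict H, frames {L,D,Q}
L -> hit
Q -> hit
J -> fault, evict D, frames {L,Q,J}
Q -> hit
R -> fault, evict L, frames {J,Q,R}
Page faults: 9.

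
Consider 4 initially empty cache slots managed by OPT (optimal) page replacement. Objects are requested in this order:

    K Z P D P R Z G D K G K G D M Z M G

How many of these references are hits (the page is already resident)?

11

K -> miss, frames (K)
Z -> miss, frames (K Z)
P -> miss, frames (K Z P)
D -> miss, frames (K Z P D)
P -> hit
R -> miss, evict P, frames (K Z D R)
Z -> hit
G -> miss, evict R, frames (K Z D G)
D -> hit
K -> hit
G -> hit
K -> hit
G -> hit
D -> hit
M -> miss, evict D, frames (K Z G M)
Z -> hit
M -> hit
G -> hit
Hits: 11.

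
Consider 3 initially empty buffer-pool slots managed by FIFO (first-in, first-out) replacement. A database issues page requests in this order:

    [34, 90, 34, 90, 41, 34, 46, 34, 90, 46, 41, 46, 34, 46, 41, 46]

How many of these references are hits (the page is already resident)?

7

34: fault, frames [34]
90: fault, frames [34, 90]
34: hit
90: hit
41: fault, frames [34, 90, 41]
34: hit
46: fault, evict 34, frames [90, 41, 46]
34: fault, evict 90, frames [41, 46, 34]
90: fault, evict 41, frames [46, 34, 90]
46: hit
41: fault, evict 46, frames [34, 90, 41]
46: fault, evict 34, frames [90, 41, 46]
34: fault, evict 90, frames [41, 46, 34]
46: hit
41: hit
46: hit
Hits: 7.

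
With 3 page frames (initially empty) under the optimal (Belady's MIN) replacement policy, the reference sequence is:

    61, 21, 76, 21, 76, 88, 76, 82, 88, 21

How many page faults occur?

61: fault, frames (61)
21: fault, frames (61 21)
76: fault, frames (61 21 76)
21: hit
76: hit
88: fault, evict 61, frames (21 76 88)
76: hit
82: fault, evict 76, frames (21 88 82)
88: hit
21: hit
Page faults: 5.

5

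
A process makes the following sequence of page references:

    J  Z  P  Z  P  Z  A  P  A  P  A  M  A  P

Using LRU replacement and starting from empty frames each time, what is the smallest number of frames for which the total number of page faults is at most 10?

2

f=1: 14 faults
f=2: 7 faults
f=3: 5 faults
f=4: 5 faults
f=5: 5 faults
Smallest f with faults ≤ 10 is 2.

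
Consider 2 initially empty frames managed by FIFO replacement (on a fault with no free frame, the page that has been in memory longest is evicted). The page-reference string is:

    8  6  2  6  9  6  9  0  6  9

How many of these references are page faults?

8 -> fault, frames [8]
6 -> fault, frames [8, 6]
2 -> fault, evict 8, frames [6, 2]
6 -> hit
9 -> fault, evict 6, frames [2, 9]
6 -> fault, evict 2, frames [9, 6]
9 -> hit
0 -> fault, evict 9, frames [6, 0]
6 -> hit
9 -> fault, evict 6, frames [0, 9]
Page faults: 7.

7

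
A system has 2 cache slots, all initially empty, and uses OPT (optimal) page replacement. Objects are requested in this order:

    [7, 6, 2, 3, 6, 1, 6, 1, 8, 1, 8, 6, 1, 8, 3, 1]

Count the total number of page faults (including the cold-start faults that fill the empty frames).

7: fault, frames [7]
6: fault, frames [7, 6]
2: fault, evict 7, frames [6, 2]
3: fault, evict 2, frames [6, 3]
6: hit
1: fault, evict 3, frames [6, 1]
6: hit
1: hit
8: fault, evict 6, frames [1, 8]
1: hit
8: hit
6: fault, evict 8, frames [1, 6]
1: hit
8: fault, evict 6, frames [1, 8]
3: fault, evict 8, frames [1, 3]
1: hit
Page faults: 9.

9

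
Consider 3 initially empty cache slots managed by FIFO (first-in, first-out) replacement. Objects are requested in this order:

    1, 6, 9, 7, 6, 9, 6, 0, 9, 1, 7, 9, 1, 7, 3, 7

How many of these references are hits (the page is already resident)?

7

1 -> miss, frames {1}
6 -> miss, frames {1,6}
9 -> miss, frames {1,6,9}
7 -> miss, evict 1, frames {6,9,7}
6 -> hit
9 -> hit
6 -> hit
0 -> miss, evict 6, frames {9,7,0}
9 -> hit
1 -> miss, evict 9, frames {7,0,1}
7 -> hit
9 -> miss, evict 7, frames {0,1,9}
1 -> hit
7 -> miss, evict 0, frames {1,9,7}
3 -> miss, evict 1, frames {9,7,3}
7 -> hit
Hits: 7.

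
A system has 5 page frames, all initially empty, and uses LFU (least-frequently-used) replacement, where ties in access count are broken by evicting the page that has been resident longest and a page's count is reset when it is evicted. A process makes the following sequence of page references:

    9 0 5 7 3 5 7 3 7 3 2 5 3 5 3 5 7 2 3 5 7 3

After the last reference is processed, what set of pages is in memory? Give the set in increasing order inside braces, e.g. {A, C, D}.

{0, 2, 3, 5, 7}

9: miss, frames (9)
0: miss, frames (9 0)
5: miss, frames (9 0 5)
7: miss, frames (9 0 5 7)
3: miss, frames (9 0 5 7 3)
5: hit
7: hit
3: hit
7: hit
3: hit
2: miss, evict 9, frames (0 5 7 3 2)
5: hit
3: hit
5: hit
3: hit
5: hit
7: hit
2: hit
3: hit
5: hit
7: hit
3: hit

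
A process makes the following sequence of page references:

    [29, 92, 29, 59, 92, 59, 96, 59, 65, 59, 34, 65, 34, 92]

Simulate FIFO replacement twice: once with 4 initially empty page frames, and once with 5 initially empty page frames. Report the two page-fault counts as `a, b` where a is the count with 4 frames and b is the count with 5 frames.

4 frames: F F . F . . F . F . F . . F → 7 faults.
5 frames: F F . F . . F . F . F . . . → 6 faults.
6 < 7: adding a frame reduced faults, as is typical.

7, 6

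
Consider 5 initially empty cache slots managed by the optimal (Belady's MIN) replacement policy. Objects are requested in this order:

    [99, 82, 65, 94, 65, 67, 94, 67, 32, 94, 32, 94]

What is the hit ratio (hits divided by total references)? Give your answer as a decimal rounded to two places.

0.50

99 -> miss, frames (99)
82 -> miss, frames (99 82)
65 -> miss, frames (99 82 65)
94 -> miss, frames (99 82 65 94)
65 -> hit
67 -> miss, frames (99 82 65 94 67)
94 -> hit
67 -> hit
32 -> miss, evict 67, frames (99 82 65 94 32)
94 -> hit
32 -> hit
94 -> hit
Hits: 6 of 12 references → 6/12 = 0.5000.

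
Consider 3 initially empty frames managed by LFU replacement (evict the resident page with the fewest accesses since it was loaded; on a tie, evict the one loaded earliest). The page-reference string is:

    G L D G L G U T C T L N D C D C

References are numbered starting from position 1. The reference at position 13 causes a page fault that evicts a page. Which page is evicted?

pos 1: G → fault, frames (G)
pos 2: L → fault, frames (G L)
pos 3: D → fault, frames (G L D)
pos 4: G → hit
pos 5: L → hit
pos 6: G → hit
pos 7: U → fault, evict D, frames (G L U)
pos 8: T → fault, evict U, frames (G L T)
pos 9: C → fault, evict T, frames (G L C)
pos 10: T → fault, evict C, frames (G L T)
pos 11: L → hit
pos 12: N → fault, evict T, frames (G L N)
pos 13: D → fault, evict N, frames (G L D)
At position 13, page N is evicted.

N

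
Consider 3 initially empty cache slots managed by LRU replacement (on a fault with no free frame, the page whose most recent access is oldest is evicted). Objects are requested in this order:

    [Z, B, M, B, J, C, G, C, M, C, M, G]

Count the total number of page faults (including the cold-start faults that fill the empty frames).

7

Z -> miss, frames {Z}
B -> miss, frames {Z,B}
M -> miss, frames {Z,B,M}
B -> hit
J -> miss, evict Z, frames {M,B,J}
C -> miss, evict M, frames {B,J,C}
G -> miss, evict B, frames {J,C,G}
C -> hit
M -> miss, evict J, frames {G,C,M}
C -> hit
M -> hit
G -> hit
Page faults: 7.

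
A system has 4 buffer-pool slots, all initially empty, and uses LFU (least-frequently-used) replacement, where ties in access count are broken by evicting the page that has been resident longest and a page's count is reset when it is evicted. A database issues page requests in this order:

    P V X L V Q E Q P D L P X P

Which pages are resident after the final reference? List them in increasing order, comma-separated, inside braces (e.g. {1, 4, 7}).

P: miss, frames [P]
V: miss, frames [P, V]
X: miss, frames [P, V, X]
L: miss, frames [P, V, X, L]
V: hit
Q: miss, evict P, frames [V, X, L, Q]
E: miss, evict X, frames [V, L, Q, E]
Q: hit
P: miss, evict L, frames [V, Q, E, P]
D: miss, evict E, frames [V, Q, P, D]
L: miss, evict P, frames [V, Q, D, L]
P: miss, evict D, frames [V, Q, L, P]
X: miss, evict L, frames [V, Q, P, X]
P: hit

{P, Q, V, X}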